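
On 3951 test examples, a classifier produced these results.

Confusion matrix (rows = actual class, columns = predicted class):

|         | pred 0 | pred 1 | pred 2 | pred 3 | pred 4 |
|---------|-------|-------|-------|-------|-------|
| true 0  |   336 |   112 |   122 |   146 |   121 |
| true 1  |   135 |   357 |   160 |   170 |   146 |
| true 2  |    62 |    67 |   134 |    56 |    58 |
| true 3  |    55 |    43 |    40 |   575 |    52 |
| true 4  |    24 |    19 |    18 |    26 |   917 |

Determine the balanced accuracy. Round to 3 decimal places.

Balanced accuracy = mean of per-class recall.
  0: recall = 336/837 = 0.4014
  1: recall = 357/968 = 0.3688
  2: recall = 134/377 = 0.3554
  3: recall = 575/765 = 0.7516
  4: recall = 917/1004 = 0.9133
Mean = (0.4014 + 0.3688 + 0.3554 + 0.7516 + 0.9133) / 5 = 0.558

0.558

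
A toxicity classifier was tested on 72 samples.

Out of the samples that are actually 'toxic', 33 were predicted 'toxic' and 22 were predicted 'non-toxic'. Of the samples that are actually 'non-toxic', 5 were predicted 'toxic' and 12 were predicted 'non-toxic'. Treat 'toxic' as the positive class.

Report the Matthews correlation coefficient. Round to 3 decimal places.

0.260

MCC = (TP·TN − FP·FN) / √((TP+FP)(TP+FN)(TN+FP)(TN+FN))
Numerator = 33·12 − 5·22 = 286
Denominator = √(38·55·17·34) = √1208020 = 1099.0996
MCC = 286 / 1099.0996 = 0.260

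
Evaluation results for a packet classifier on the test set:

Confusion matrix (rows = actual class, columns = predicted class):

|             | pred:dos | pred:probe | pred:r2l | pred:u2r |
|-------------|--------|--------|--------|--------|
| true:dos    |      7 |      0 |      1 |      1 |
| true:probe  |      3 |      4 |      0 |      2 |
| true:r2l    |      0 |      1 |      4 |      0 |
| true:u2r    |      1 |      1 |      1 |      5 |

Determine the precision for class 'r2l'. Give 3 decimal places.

0.667

precision = TP/(TP+FP).
r2l: TP=4, FP=1+0+1=2 → 4/6 = 0.6667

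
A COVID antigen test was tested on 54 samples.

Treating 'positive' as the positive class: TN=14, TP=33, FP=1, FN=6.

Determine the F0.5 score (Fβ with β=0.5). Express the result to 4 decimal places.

Fβ = (1+β²)·TP / ((1+β²)·TP + β²·FN + FP), with β²=1/4
= 1.25·33 / (1.25·33 + 0.25·6 + 1) = 0.9429

0.9429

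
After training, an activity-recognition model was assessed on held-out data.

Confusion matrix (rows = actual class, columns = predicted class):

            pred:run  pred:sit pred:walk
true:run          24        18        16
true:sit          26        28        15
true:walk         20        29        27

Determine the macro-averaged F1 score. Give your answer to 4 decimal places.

Per-class F1 score (2·TP/(2·TP+FP+FN)):
  run: TP=24, FP=26+20=46, FN=18+16=34 → 48/128 = 0.37500
  sit: TP=28, FP=18+29=47, FN=26+15=41 → 56/144 = 0.38889
  walk: TP=27, FP=16+15=31, FN=20+29=49 → 54/134 = 0.40299
Macro-F1 score = mean = (0.37500 + 0.38889 + 0.40299) / 3 = 0.3890

0.3890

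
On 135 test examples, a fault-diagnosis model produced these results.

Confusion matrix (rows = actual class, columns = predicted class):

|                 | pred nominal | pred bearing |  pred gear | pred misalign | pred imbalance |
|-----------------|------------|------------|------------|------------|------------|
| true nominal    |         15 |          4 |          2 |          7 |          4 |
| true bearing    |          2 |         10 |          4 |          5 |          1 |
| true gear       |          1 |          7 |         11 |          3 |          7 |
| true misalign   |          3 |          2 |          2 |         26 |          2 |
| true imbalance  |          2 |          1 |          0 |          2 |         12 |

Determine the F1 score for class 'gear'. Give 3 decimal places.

0.458

Treat 'gear' as positive and all other classes as negative.
F1 score = 2·TP/(2·TP+FP+FN).
gear: TP=11, FP=2+4+2+0=8, FN=1+7+3+7=18 → 22/48 = 0.4583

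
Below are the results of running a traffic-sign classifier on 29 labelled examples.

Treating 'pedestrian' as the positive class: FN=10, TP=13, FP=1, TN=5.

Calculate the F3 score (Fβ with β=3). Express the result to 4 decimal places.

0.5882

Fβ = (1+β²)·TP / ((1+β²)·TP + β²·FN + FP), with β²=9
= 10·13 / (10·13 + 9·10 + 1) = 0.5882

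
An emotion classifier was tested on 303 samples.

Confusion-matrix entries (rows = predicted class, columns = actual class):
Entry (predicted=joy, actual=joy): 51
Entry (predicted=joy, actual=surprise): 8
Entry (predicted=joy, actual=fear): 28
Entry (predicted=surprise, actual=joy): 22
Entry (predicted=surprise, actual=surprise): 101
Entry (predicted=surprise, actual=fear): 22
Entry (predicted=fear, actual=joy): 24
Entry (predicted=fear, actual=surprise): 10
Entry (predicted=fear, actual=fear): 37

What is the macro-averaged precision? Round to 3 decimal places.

Per-class precision (TP/(TP+FP)):
  joy: TP=51, FP=8+28=36 → 51/87 = 0.5862
  surprise: TP=101, FP=22+22=44 → 101/145 = 0.6966
  fear: TP=37, FP=24+10=34 → 37/71 = 0.5211
Macro-precision = mean = (0.5862 + 0.6966 + 0.5211) / 3 = 0.601

0.601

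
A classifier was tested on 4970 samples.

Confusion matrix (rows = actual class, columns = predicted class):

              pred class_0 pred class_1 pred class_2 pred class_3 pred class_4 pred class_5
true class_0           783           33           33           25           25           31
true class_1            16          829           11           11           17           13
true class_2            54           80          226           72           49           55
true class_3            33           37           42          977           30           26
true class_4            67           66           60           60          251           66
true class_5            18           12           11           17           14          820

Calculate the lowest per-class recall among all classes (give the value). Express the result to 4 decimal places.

Per-class recall (TP/(TP+FN)):
  class_0: TP=783, FN=33+33+25+25+31=147 → 783/930 = 0.84194
  class_1: TP=829, FN=16+11+11+17+13=68 → 829/897 = 0.92419
  class_2: TP=226, FN=54+80+72+49+55=310 → 226/536 = 0.42164
  class_3: TP=977, FN=33+37+42+30+26=168 → 977/1145 = 0.85328
  class_4: TP=251, FN=67+66+60+60+66=319 → 251/570 = 0.44035
  class_5: TP=820, FN=18+12+11+17+14=72 → 820/892 = 0.91928
Lowest is class 'class_2' with recall = 0.4216.

0.4216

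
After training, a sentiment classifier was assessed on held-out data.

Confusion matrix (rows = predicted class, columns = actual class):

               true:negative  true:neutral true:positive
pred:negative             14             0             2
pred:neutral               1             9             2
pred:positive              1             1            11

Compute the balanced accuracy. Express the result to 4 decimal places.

Balanced accuracy = mean of per-class recall.
  negative: recall = 14/16 = 0.87500
  neutral: recall = 9/10 = 0.90000
  positive: recall = 11/15 = 0.73333
Mean = (0.87500 + 0.90000 + 0.73333) / 3 = 0.8361

0.8361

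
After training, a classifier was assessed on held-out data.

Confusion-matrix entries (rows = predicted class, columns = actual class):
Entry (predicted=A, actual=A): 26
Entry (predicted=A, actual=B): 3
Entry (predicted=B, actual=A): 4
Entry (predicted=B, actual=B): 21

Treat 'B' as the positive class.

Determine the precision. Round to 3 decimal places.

Precision = TP/(TP+FP) = 21/(21+4) = 21/25 = 0.840

0.840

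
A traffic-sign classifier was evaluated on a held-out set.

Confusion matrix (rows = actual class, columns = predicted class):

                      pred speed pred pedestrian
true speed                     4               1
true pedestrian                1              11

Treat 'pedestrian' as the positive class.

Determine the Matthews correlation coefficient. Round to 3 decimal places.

MCC = (TP·TN − FP·FN) / √((TP+FP)(TP+FN)(TN+FP)(TN+FN))
Numerator = 11·4 − 1·1 = 43
Denominator = √(12·12·5·5) = √3600 = 60.0000
MCC = 43 / 60.0000 = 0.717

0.717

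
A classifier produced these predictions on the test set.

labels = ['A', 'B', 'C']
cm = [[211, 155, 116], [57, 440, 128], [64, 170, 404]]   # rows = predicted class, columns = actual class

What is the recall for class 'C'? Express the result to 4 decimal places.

0.6235

Take TP from the diagonal, FP from the rest of the 'C' prediction marginal, FN from the rest of the 'C' actual marginal.
recall = TP/(TP+FN).
C: TP=404, FN=116+128=244 → 404/648 = 0.62346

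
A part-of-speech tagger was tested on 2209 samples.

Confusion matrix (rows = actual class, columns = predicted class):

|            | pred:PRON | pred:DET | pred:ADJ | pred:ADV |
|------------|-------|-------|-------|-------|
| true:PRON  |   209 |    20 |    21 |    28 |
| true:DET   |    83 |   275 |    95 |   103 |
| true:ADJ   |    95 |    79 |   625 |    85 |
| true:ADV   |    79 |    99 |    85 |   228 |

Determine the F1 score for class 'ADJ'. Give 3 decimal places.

0.731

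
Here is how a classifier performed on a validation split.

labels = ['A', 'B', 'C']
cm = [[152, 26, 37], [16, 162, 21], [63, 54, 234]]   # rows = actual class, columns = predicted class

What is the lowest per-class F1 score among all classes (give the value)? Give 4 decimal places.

0.6816

Per-class F1 score (2·TP/(2·TP+FP+FN)):
  A: TP=152, FP=16+63=79, FN=26+37=63 → 304/446 = 0.68161
  B: TP=162, FP=26+54=80, FN=16+21=37 → 324/441 = 0.73469
  C: TP=234, FP=37+21=58, FN=63+54=117 → 468/643 = 0.72784
Lowest is class 'A' with F1 score = 0.6816.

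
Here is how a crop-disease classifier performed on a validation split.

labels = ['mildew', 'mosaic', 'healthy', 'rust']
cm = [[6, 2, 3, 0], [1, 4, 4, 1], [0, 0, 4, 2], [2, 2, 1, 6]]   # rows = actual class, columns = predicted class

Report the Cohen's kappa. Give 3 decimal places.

Observed agreement pₒ = trace/N = 20/38 = 0.5263
Expected agreement pₑ = Σ (rowᵢ·colᵢ)/N² = (11·9 + 10·8 + 6·12 + 11·9)/38² = 0.2424
κ = (pₒ − pₑ)/(1 − pₑ) = (0.5263 − 0.2424)/(1 − 0.2424) = 0.375

0.375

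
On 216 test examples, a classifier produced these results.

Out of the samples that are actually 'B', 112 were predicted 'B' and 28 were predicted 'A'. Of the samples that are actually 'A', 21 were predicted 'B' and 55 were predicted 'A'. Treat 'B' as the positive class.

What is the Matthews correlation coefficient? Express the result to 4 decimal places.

0.5141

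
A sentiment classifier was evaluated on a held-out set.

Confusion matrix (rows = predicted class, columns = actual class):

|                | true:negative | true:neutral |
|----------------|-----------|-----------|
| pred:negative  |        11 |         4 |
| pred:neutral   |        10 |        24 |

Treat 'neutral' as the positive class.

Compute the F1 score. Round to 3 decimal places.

0.774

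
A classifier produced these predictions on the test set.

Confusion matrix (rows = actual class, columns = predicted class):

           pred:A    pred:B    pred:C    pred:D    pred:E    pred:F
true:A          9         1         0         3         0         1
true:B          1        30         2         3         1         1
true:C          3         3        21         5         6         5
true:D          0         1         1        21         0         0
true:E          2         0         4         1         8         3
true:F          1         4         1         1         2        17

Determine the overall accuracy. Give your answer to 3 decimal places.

0.654

Accuracy = trace / total = (9+30+21+21+8+17=106) / 162 = 106/162 = 0.654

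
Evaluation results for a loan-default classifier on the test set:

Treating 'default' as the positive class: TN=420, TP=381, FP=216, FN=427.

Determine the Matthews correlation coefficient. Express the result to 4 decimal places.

0.1330

MCC = (TP·TN − FP·FN) / √((TP+FP)(TP+FN)(TN+FP)(TN+FN))
Numerator = 381·420 − 216·427 = 67788
Denominator = √(597·808·636·847) = √259852092192 = 509756.8952
MCC = 67788 / 509756.8952 = 0.1330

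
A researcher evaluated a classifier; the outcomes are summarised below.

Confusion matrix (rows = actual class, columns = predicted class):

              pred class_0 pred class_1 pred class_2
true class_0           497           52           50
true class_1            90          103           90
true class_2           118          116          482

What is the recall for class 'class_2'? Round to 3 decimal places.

recall = TP/(TP+FN).
class_2: TP=482, FN=118+116=234 → 482/716 = 0.6732

0.673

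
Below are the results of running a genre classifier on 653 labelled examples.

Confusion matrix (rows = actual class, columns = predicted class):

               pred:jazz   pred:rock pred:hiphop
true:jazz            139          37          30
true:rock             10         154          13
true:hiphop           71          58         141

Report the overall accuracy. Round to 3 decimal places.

0.665

Accuracy = trace / total = (139+154+141=434) / 653 = 434/653 = 0.665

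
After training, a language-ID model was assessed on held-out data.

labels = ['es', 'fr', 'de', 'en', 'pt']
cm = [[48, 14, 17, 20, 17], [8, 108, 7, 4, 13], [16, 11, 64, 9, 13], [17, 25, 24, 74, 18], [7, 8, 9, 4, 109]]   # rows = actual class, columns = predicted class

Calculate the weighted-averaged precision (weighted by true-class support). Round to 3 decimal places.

Per-class precision (TP/(TP+FP)):
  es: TP=48, FP=8+16+17+7=48 → 48/96 = 0.5000
  fr: TP=108, FP=14+11+25+8=58 → 108/166 = 0.6506
  de: TP=64, FP=17+7+24+9=57 → 64/121 = 0.5289
  en: TP=74, FP=20+4+9+4=37 → 74/111 = 0.6667
  pt: TP=109, FP=17+13+13+18=61 → 109/170 = 0.6412
Weighted-precision = Σ (supportᵢ/N)·precisionᵢ with N=664: (116/664)·0.5000 + (140/664)·0.6506 + (113/664)·0.5289 + (158/664)·0.6667 + (137/664)·0.6412 = 0.605

0.605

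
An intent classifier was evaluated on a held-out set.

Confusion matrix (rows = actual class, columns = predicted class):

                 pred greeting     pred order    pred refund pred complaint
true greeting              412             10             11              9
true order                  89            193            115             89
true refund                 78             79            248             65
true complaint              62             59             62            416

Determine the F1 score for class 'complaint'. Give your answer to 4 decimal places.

One-vs-rest for 'complaint': TP = diagonal; FP = other classes predicted 'complaint'; FN = 'complaint' predicted as other.
F1 score = 2·TP/(2·TP+FP+FN).
complaint: TP=416, FP=9+89+65=163, FN=62+59+62=183 → 832/1178 = 0.70628

0.7063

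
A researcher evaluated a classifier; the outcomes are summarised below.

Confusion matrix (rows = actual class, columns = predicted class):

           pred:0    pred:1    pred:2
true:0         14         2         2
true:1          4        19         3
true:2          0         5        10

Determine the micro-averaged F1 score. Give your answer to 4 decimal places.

Micro-averaging pools counts across classes: ΣTP=43, ΣFP=16, ΣFN=16.
Micro-F1 score = 2·TP/(2·TP+FP+FN) on pooled counts = 0.7288 (equals overall accuracy in single-label multiclass).

0.7288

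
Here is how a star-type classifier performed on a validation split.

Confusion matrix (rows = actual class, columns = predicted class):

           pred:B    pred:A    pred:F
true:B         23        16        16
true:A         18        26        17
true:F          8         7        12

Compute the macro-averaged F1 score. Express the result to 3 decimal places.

0.416

Per-class F1 score (2·TP/(2·TP+FP+FN)):
  B: TP=23, FP=18+8=26, FN=16+16=32 → 46/104 = 0.4423
  A: TP=26, FP=16+7=23, FN=18+17=35 → 52/110 = 0.4727
  F: TP=12, FP=16+17=33, FN=8+7=15 → 24/72 = 0.3333
Macro-F1 score = mean = (0.4423 + 0.4727 + 0.3333) / 3 = 0.416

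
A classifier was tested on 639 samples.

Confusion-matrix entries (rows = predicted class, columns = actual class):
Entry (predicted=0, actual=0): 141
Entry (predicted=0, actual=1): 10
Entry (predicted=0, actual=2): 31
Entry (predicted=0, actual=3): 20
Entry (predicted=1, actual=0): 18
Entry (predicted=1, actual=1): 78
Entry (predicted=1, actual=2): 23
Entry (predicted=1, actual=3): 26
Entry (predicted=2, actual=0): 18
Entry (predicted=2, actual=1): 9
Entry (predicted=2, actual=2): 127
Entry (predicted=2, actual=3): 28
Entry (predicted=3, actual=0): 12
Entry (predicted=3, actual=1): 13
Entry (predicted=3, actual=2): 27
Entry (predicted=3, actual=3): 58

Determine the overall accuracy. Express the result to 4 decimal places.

0.6322

Accuracy = trace / total = (141+78+127+58=404) / 639 = 404/639 = 0.6322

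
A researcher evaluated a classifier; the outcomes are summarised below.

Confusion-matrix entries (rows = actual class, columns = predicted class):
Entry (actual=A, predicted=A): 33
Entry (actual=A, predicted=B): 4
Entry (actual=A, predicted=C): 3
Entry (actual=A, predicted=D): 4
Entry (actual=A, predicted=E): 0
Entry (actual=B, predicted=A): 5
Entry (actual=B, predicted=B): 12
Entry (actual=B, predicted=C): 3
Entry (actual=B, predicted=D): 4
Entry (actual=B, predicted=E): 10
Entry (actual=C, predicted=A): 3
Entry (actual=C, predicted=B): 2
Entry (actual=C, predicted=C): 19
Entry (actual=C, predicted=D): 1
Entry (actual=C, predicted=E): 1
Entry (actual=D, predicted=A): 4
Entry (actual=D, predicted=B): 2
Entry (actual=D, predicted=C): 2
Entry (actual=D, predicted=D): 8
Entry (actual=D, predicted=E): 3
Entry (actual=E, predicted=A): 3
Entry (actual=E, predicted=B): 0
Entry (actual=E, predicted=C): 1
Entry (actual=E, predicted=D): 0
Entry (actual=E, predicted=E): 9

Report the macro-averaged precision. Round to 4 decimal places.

Per-class precision (TP/(TP+FP)):
  A: TP=33, FP=5+3+4+3=15 → 33/48 = 0.68750
  B: TP=12, FP=4+2+2+0=8 → 12/20 = 0.60000
  C: TP=19, FP=3+3+2+1=9 → 19/28 = 0.67857
  D: TP=8, FP=4+4+1+0=9 → 8/17 = 0.47059
  E: TP=9, FP=0+10+1+3=14 → 9/23 = 0.39130
Macro-precision = mean = (0.68750 + 0.60000 + 0.67857 + 0.47059 + 0.39130) / 5 = 0.5656

0.5656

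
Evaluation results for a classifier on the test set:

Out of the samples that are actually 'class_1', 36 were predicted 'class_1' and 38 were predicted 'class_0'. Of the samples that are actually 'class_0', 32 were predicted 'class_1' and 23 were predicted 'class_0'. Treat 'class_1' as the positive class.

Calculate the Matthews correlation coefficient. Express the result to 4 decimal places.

MCC = (TP·TN − FP·FN) / √((TP+FP)(TP+FN)(TN+FP)(TN+FN))
Numerator = 36·23 − 32·38 = -388
Denominator = √(68·74·55·61) = √16882360 = 4108.8149
MCC = -388 / 4108.8149 = -0.0944

-0.0944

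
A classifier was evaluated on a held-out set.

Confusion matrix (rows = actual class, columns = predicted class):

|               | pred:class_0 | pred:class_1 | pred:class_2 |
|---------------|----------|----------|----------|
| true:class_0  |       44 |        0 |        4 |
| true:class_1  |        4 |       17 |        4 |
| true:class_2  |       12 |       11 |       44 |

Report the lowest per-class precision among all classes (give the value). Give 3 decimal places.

Per-class precision (TP/(TP+FP)):
  class_0: TP=44, FP=4+12=16 → 44/60 = 0.7333
  class_1: TP=17, FP=0+11=11 → 17/28 = 0.6071
  class_2: TP=44, FP=4+4=8 → 44/52 = 0.8462
Lowest is class 'class_1' with precision = 0.607.

0.607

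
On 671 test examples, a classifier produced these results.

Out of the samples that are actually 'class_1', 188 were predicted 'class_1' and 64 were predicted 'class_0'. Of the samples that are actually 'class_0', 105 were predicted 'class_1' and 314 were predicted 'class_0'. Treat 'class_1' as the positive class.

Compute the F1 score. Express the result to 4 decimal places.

Precision = TP/(TP+FP) = 188/293 = 0.6416
Recall = TP/(TP+FN) = 188/252 = 0.7460
F1 = 2·TP/(2·TP+FP+FN) = 376/545 = 0.6899

0.6899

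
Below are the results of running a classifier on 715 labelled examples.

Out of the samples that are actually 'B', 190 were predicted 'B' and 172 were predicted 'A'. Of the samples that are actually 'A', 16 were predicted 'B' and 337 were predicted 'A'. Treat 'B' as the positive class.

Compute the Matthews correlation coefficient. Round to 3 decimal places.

0.529

MCC = (TP·TN − FP·FN) / √((TP+FP)(TP+FN)(TN+FP)(TN+FN))
Numerator = 190·337 − 16·172 = 61278
Denominator = √(206·362·353·509) = √13398873244 = 115753.5021
MCC = 61278 / 115753.5021 = 0.529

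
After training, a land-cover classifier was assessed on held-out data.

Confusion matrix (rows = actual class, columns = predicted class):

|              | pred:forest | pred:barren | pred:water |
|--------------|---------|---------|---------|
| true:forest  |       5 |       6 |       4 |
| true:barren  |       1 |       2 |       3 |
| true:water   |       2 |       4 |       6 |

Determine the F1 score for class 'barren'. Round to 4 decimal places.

0.2222

Take TP from the diagonal, FP from the rest of the 'barren' prediction marginal, FN from the rest of the 'barren' actual marginal.
F1 score = 2·TP/(2·TP+FP+FN).
barren: TP=2, FP=6+4=10, FN=1+3=4 → 4/18 = 0.22222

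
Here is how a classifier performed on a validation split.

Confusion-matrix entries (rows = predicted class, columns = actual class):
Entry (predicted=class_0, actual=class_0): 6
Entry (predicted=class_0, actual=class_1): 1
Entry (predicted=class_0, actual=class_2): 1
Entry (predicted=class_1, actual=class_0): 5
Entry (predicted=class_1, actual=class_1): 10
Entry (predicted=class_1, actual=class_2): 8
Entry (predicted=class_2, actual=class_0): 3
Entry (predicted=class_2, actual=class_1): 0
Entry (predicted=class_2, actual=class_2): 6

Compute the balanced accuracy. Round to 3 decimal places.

Balanced accuracy = mean of per-class recall.
  class_0: recall = 6/14 = 0.4286
  class_1: recall = 10/11 = 0.9091
  class_2: recall = 6/15 = 0.4000
Mean = (0.4286 + 0.9091 + 0.4000) / 3 = 0.579

0.579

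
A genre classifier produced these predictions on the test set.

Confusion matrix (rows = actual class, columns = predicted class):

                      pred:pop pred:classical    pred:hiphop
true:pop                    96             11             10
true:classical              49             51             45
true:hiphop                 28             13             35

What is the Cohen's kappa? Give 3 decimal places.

0.309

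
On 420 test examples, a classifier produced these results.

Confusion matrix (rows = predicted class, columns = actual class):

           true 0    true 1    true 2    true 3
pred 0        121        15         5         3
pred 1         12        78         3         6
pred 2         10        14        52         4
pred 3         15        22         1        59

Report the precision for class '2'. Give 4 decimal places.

0.6500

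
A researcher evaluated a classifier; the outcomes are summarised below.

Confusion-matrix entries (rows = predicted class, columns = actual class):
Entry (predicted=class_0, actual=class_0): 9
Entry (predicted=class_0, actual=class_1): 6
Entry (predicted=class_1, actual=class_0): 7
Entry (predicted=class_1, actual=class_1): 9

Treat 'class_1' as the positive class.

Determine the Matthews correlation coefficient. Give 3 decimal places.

MCC = (TP·TN − FP·FN) / √((TP+FP)(TP+FN)(TN+FP)(TN+FN))
Numerator = 9·9 − 7·6 = 39
Denominator = √(16·15·16·15) = √57600 = 240.0000
MCC = 39 / 240.0000 = 0.163

0.163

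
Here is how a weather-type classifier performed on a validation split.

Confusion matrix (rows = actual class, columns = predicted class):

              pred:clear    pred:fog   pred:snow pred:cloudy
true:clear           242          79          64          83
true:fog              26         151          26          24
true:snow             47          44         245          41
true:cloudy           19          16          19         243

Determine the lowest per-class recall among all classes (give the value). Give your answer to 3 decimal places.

Per-class recall (TP/(TP+FN)):
  clear: TP=242, FN=79+64+83=226 → 242/468 = 0.5171
  fog: TP=151, FN=26+26+24=76 → 151/227 = 0.6652
  snow: TP=245, FN=47+44+41=132 → 245/377 = 0.6499
  cloudy: TP=243, FN=19+16+19=54 → 243/297 = 0.8182
Lowest is class 'clear' with recall = 0.517.

0.517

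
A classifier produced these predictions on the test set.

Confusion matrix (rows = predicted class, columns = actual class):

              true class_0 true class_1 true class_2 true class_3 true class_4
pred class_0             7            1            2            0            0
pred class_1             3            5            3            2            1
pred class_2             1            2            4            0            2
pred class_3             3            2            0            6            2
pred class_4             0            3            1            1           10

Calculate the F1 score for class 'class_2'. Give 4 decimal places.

Take TP from the diagonal, FP from the rest of the 'class_2' prediction marginal, FN from the rest of the 'class_2' actual marginal.
F1 score = 2·TP/(2·TP+FP+FN).
class_2: TP=4, FP=1+2+0+2=5, FN=2+3+0+1=6 → 8/19 = 0.42105

0.4211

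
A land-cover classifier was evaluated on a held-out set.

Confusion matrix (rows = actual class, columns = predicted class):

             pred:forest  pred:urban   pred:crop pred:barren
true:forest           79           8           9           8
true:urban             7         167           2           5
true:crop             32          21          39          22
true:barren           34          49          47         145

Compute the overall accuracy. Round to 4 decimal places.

Accuracy = trace / total = (79+167+39+145=430) / 674 = 430/674 = 0.6380

0.6380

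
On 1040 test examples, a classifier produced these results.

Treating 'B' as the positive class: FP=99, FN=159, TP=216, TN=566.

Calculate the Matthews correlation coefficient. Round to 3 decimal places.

MCC = (TP·TN − FP·FN) / √((TP+FP)(TP+FN)(TN+FP)(TN+FN))
Numerator = 216·566 − 99·159 = 106515
Denominator = √(315·375·665·725) = √56951015625 = 238644.1192
MCC = 106515 / 238644.1192 = 0.446

0.446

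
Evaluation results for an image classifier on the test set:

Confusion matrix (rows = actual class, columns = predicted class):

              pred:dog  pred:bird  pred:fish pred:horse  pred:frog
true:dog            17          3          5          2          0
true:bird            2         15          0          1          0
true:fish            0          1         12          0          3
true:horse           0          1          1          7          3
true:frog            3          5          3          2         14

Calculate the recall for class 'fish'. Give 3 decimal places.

recall = TP/(TP+FN).
fish: TP=12, FN=0+1+0+3=4 → 12/16 = 0.7500

0.750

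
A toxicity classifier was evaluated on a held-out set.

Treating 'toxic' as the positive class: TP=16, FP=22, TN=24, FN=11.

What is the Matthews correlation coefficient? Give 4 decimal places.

0.1105

MCC = (TP·TN − FP·FN) / √((TP+FP)(TP+FN)(TN+FP)(TN+FN))
Numerator = 16·24 − 22·11 = 142
Denominator = √(38·27·46·35) = √1651860 = 1285.2471
MCC = 142 / 1285.2471 = 0.1105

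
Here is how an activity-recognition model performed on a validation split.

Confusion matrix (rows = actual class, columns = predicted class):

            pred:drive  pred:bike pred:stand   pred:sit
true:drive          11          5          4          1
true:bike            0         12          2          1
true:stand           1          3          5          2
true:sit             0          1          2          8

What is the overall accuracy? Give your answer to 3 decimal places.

0.621

Accuracy = trace / total = (11+12+5+8=36) / 58 = 36/58 = 0.621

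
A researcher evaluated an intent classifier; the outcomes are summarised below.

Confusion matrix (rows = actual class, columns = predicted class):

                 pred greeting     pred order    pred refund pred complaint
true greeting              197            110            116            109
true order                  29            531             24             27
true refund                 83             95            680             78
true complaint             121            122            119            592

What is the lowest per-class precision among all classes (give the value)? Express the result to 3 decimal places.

0.458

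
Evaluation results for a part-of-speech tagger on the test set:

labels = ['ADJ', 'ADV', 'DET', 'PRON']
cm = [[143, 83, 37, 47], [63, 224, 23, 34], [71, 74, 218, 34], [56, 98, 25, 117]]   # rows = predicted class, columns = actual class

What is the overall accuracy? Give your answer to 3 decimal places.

Accuracy = trace / total = (143+224+218+117=702) / 1347 = 702/1347 = 0.521

0.521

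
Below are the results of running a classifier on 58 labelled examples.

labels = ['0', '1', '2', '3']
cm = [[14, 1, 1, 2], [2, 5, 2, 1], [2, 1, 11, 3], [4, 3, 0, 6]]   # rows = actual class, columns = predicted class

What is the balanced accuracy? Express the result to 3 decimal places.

Balanced accuracy = mean of per-class recall.
  0: recall = 14/18 = 0.7778
  1: recall = 5/10 = 0.5000
  2: recall = 11/17 = 0.6471
  3: recall = 6/13 = 0.4615
Mean = (0.7778 + 0.5000 + 0.6471 + 0.4615) / 4 = 0.597

0.597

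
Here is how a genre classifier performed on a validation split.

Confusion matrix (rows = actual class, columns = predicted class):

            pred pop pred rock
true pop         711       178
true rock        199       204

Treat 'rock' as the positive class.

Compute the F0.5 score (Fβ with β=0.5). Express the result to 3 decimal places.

Fβ = (1+β²)·TP / ((1+β²)·TP + β²·FN + FP), with β²=1/4
= 1.25·204 / (1.25·204 + 0.25·199 + 178) = 0.528

0.528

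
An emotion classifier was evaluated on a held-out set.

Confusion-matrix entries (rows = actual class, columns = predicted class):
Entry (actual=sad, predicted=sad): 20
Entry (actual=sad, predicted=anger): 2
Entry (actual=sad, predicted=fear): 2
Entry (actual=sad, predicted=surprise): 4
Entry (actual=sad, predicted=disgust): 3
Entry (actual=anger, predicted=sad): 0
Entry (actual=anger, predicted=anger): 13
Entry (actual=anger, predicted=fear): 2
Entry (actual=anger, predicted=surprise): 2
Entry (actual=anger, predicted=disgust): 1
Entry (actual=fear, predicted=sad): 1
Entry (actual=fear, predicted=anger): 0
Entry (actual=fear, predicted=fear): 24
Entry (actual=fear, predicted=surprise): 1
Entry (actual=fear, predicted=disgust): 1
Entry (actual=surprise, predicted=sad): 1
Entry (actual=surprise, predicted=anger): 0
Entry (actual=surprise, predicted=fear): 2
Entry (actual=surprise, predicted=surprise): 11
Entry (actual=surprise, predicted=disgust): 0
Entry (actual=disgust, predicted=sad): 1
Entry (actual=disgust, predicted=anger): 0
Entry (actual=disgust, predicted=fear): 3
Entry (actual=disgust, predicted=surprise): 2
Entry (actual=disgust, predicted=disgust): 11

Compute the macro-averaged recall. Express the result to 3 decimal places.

0.738

Per-class recall (TP/(TP+FN)):
  sad: TP=20, FN=2+2+4+3=11 → 20/31 = 0.6452
  anger: TP=13, FN=0+2+2+1=5 → 13/18 = 0.7222
  fear: TP=24, FN=1+0+1+1=3 → 24/27 = 0.8889
  surprise: TP=11, FN=1+0+2+0=3 → 11/14 = 0.7857
  disgust: TP=11, FN=1+0+3+2=6 → 11/17 = 0.6471
Macro-recall = mean = (0.6452 + 0.7222 + 0.8889 + 0.7857 + 0.6471) / 5 = 0.738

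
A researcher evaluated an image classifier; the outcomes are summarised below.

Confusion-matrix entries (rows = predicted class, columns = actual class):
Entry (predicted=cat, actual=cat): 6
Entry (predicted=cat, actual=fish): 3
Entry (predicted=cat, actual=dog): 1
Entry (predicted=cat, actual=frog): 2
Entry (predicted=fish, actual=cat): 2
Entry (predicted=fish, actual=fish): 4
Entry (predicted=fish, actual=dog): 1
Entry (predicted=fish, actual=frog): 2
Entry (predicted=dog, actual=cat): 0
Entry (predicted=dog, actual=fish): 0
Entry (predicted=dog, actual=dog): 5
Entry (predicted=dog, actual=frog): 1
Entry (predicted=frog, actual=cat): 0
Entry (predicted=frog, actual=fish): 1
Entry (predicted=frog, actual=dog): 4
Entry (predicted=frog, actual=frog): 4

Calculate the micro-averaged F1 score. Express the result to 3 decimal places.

0.528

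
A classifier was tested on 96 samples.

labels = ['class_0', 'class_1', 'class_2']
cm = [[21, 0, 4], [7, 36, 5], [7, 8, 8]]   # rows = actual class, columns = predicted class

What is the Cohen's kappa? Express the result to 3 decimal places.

0.490

Observed agreement pₒ = trace/N = 65/96 = 0.6771
Expected agreement pₑ = Σ (rowᵢ·colᵢ)/N² = (25·35 + 48·44 + 23·17)/96² = 0.3665
κ = (pₒ − pₑ)/(1 − pₑ) = (0.6771 − 0.3665)/(1 − 0.3665) = 0.490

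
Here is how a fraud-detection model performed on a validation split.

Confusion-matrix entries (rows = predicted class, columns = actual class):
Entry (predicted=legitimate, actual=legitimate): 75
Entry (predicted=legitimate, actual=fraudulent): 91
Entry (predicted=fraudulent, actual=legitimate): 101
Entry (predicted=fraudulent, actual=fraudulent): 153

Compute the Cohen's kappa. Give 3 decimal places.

Observed agreement pₒ = trace/N = 228/420 = 0.5429
Expected agreement pₑ = Σ (rowᵢ·colᵢ)/N² = (176·166 + 244·254)/420² = 0.5170
κ = (pₒ − pₑ)/(1 − pₑ) = (0.5429 − 0.5170)/(1 − 0.5170) = 0.054

0.054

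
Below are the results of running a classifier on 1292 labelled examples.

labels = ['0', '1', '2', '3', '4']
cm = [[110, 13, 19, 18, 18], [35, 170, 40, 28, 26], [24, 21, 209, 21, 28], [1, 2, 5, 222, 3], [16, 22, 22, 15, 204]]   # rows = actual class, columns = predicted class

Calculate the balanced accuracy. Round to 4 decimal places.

Balanced accuracy = mean of per-class recall.
  0: recall = 110/178 = 0.61798
  1: recall = 170/299 = 0.56856
  2: recall = 209/303 = 0.68977
  3: recall = 222/233 = 0.95279
  4: recall = 204/279 = 0.73118
Mean = (0.61798 + 0.56856 + 0.68977 + 0.95279 + 0.73118) / 5 = 0.7121

0.7121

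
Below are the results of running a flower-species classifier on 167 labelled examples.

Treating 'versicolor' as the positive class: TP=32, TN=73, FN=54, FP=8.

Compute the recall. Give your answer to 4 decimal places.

Recall = TP/(TP+FN) = 32/(32+54) = 32/86 = 0.3721

0.3721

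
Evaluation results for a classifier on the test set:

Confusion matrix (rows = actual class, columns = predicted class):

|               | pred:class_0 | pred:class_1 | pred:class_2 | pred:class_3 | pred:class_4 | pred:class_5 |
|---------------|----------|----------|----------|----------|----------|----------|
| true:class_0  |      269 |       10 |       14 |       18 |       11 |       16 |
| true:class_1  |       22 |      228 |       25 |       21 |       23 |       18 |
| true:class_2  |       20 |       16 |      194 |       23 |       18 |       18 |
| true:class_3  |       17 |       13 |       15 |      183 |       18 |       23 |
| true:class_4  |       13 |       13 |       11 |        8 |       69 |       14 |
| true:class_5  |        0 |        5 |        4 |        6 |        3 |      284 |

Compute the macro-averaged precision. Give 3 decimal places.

0.713

Per-class precision (TP/(TP+FP)):
  class_0: TP=269, FP=22+20+17+13+0=72 → 269/341 = 0.7889
  class_1: TP=228, FP=10+16+13+13+5=57 → 228/285 = 0.8000
  class_2: TP=194, FP=14+25+15+11+4=69 → 194/263 = 0.7376
  class_3: TP=183, FP=18+21+23+8+6=76 → 183/259 = 0.7066
  class_4: TP=69, FP=11+23+18+18+3=73 → 69/142 = 0.4859
  class_5: TP=284, FP=16+18+18+23+14=89 → 284/373 = 0.7614
Macro-precision = mean = (0.7889 + 0.8000 + 0.7376 + 0.7066 + 0.4859 + 0.7614) / 6 = 0.713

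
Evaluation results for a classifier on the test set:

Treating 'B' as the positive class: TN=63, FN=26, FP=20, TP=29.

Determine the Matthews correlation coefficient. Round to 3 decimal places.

MCC = (TP·TN − FP·FN) / √((TP+FP)(TP+FN)(TN+FP)(TN+FN))
Numerator = 29·63 − 20·26 = 1307
Denominator = √(49·55·83·89) = √19907965 = 4461.8343
MCC = 1307 / 4461.8343 = 0.293

0.293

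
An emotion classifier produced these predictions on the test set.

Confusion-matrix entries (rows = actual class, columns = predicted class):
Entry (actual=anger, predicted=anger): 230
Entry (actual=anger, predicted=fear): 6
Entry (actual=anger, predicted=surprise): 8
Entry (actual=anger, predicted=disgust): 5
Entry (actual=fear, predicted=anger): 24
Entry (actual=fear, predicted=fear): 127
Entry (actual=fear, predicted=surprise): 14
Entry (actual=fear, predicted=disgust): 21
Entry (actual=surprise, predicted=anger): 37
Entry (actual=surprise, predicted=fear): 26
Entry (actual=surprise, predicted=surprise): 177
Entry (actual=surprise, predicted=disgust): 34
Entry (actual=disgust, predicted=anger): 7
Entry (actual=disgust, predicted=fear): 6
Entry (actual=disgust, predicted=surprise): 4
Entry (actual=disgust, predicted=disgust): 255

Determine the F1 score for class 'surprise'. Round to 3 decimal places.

0.742

Take TP from the diagonal, FP from the rest of the 'surprise' prediction marginal, FN from the rest of the 'surprise' actual marginal.
F1 score = 2·TP/(2·TP+FP+FN).
surprise: TP=177, FP=8+14+4=26, FN=37+26+34=97 → 354/477 = 0.7421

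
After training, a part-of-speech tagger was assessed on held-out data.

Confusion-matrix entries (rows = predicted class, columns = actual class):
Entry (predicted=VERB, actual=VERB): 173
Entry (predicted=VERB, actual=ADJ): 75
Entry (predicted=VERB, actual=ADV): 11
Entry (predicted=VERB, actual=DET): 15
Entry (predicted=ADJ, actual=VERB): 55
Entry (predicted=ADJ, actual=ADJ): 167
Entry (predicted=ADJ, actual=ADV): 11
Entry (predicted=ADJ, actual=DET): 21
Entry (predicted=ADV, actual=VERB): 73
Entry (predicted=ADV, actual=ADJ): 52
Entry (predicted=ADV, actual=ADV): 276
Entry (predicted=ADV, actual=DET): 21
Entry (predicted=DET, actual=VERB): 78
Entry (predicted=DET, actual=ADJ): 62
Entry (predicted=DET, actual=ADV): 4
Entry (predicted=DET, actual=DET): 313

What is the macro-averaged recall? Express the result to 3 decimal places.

Per-class recall (TP/(TP+FN)):
  VERB: TP=173, FN=55+73+78=206 → 173/379 = 0.4565
  ADJ: TP=167, FN=75+52+62=189 → 167/356 = 0.4691
  ADV: TP=276, FN=11+11+4=26 → 276/302 = 0.9139
  DET: TP=313, FN=15+21+21=57 → 313/370 = 0.8459
Macro-recall = mean = (0.4565 + 0.4691 + 0.9139 + 0.8459) / 4 = 0.671

0.671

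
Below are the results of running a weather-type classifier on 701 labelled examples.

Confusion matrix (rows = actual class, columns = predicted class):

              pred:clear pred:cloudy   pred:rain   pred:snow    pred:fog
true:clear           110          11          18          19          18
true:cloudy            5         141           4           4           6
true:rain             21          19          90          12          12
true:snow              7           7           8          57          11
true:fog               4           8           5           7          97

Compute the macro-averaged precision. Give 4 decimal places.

0.6951

Per-class precision (TP/(TP+FP)):
  clear: TP=110, FP=5+21+7+4=37 → 110/147 = 0.74830
  cloudy: TP=141, FP=11+19+7+8=45 → 141/186 = 0.75806
  rain: TP=90, FP=18+4+8+5=35 → 90/125 = 0.72000
  snow: TP=57, FP=19+4+12+7=42 → 57/99 = 0.57576
  fog: TP=97, FP=18+6+12+11=47 → 97/144 = 0.67361
Macro-precision = mean = (0.74830 + 0.75806 + 0.72000 + 0.57576 + 0.67361) / 5 = 0.6951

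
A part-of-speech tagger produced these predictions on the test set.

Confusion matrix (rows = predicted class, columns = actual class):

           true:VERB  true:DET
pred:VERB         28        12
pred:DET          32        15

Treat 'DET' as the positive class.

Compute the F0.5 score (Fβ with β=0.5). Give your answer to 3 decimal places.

0.349

Fβ = (1+β²)·TP / ((1+β²)·TP + β²·FN + FP), with β²=1/4
= 1.25·15 / (1.25·15 + 0.25·12 + 32) = 0.349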